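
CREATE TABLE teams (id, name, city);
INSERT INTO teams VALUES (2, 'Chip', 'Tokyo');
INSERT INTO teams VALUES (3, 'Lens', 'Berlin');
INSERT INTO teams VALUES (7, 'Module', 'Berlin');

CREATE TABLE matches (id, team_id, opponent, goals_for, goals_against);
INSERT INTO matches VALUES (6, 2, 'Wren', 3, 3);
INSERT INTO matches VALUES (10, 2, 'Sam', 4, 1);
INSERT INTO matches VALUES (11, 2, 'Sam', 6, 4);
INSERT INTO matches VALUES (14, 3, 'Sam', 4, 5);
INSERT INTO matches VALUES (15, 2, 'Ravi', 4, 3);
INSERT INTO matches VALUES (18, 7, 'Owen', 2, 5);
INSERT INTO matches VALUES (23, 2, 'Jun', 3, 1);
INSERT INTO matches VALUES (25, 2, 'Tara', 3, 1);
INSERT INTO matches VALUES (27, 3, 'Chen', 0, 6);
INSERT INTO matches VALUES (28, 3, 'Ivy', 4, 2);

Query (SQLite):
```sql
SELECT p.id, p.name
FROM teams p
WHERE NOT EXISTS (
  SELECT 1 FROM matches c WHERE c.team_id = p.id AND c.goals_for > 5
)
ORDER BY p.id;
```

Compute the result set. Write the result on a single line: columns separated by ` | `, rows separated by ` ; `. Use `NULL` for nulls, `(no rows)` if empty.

For each teams row, check whether any matches with matching team_id has goals_for > 5.
Keep rows where that is false.

3 | Lens ; 7 | Module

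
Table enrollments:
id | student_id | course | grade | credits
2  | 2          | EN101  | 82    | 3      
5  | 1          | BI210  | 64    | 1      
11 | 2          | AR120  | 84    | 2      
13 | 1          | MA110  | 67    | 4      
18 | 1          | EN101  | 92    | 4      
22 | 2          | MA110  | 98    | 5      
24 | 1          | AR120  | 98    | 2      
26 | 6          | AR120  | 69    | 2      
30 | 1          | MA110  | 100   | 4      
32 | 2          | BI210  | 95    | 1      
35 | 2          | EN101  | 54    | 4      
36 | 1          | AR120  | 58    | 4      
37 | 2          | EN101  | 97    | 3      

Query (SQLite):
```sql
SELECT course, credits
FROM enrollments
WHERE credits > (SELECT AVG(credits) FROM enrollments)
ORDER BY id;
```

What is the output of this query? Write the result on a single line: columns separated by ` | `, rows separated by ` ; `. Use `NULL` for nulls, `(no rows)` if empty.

Scalar subquery: AVG(credits) over all enrollments rows = 3.0.
Keep rows where credits > that value.

MA110 | 4 ; EN101 | 4 ; MA110 | 5 ; MA110 | 4 ; EN101 | 4 ; AR120 | 4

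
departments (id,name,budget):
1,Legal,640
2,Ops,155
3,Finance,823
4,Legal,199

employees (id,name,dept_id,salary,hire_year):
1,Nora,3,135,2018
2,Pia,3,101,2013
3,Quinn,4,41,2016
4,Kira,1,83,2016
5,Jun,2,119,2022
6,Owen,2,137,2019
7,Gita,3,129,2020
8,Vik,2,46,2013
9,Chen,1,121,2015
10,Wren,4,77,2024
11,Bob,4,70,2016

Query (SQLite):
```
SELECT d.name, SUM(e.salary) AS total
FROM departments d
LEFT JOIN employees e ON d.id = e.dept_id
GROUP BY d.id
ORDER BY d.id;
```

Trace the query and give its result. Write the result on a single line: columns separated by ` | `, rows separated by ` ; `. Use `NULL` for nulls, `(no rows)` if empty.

LEFT JOIN keeps every departments row; unmatched ones get NULL for employees columns.
Group by departments.id and compute SUM(e.salary). SUM over an all-NULL group is NULL.
  1: ids {4, 9} → SUM(e.salary)=204
  2: ids {5, 6, 8} → SUM(e.salary)=302
  3: ids {1, 2, 7} → SUM(e.salary)=365
  4: ids {3, 10, 11} → SUM(e.salary)=188

Legal | 204 ; Ops | 302 ; Finance | 365 ; Legal | 188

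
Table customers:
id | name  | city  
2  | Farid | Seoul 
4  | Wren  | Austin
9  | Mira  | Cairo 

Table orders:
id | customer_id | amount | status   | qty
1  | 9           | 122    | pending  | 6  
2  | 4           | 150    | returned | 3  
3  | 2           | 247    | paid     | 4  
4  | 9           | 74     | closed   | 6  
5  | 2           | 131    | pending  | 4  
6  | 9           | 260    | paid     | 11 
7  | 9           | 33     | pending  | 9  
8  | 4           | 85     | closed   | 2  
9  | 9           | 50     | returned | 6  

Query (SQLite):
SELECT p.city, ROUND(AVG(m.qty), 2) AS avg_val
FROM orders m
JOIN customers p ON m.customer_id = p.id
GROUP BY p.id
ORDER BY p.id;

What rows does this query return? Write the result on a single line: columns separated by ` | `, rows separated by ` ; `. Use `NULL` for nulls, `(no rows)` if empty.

Seoul | 4 ; Austin | 2.5 ; Cairo | 7.6

Join each orders row to its customers via customer_id.
Group joined rows by customers.id; compute ROUND(AVG(m.qty), 2) per group.
  2: ids {3, 5} → ROUND(AVG(m.qty), 2)=4
  4: ids {2, 8} → ROUND(AVG(m.qty), 2)=2.5
  9: ids {1, 4, 6, 7, 9} → ROUND(AVG(m.qty), 2)=7.6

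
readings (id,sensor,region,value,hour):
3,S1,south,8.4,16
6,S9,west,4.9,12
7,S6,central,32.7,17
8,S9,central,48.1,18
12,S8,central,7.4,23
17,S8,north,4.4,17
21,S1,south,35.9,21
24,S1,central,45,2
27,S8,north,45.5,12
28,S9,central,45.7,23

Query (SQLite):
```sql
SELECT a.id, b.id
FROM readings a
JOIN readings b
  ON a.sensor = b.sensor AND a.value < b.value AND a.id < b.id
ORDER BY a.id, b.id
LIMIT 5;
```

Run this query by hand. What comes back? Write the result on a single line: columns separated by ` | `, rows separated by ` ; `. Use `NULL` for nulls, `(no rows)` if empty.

3 | 21 ; 3 | 24 ; 6 | 8 ; 6 | 28 ; 12 | 27

Pairs (a,b) with same sensor, a.value < b.value, a.id < b.id.
sensor groups: S1:{3,21,24} S6:{7} S8:{12,17,27} S9:{6,8,28}
Ordered by (a.id, b.id); first 5.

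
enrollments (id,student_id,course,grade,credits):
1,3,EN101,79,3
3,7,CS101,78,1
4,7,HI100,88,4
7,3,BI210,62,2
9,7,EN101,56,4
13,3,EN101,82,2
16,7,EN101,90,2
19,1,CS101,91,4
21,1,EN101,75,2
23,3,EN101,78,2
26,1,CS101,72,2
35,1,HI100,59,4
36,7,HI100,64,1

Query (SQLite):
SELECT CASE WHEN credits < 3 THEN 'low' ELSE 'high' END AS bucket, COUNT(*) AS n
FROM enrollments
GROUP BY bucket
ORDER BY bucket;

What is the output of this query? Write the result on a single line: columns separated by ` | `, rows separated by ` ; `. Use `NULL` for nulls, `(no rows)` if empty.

high | 5 ; low | 8

Bucket rows by credits < 3 → 'low' else 'high'; count each bucket.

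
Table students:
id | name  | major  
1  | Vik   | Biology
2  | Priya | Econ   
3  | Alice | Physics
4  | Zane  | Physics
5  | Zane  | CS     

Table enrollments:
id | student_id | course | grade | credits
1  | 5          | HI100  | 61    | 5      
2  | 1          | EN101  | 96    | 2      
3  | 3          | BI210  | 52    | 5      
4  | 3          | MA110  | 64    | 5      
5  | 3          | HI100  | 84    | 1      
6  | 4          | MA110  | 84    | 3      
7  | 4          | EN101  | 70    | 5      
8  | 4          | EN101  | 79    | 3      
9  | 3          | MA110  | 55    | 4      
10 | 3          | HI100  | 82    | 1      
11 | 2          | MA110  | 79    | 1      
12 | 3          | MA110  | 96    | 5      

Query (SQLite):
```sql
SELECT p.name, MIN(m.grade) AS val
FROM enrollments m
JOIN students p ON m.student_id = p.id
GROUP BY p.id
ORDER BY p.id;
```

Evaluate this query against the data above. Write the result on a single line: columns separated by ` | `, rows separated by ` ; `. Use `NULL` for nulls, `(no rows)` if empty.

Join each enrollments row to its students via student_id.
Group joined rows by students.id; compute MIN(m.grade) per group.
  1: ids {2} → MIN(m.grade)=96
  2: ids {11} → MIN(m.grade)=79
  3: ids {3, 4, 5, 9, 10, 12} → MIN(m.grade)=52
  4: ids {6, 7, 8} → MIN(m.grade)=70
  5: ids {1} → MIN(m.grade)=61

Vik | 96 ; Priya | 79 ; Alice | 52 ; Zane | 70 ; Zane | 61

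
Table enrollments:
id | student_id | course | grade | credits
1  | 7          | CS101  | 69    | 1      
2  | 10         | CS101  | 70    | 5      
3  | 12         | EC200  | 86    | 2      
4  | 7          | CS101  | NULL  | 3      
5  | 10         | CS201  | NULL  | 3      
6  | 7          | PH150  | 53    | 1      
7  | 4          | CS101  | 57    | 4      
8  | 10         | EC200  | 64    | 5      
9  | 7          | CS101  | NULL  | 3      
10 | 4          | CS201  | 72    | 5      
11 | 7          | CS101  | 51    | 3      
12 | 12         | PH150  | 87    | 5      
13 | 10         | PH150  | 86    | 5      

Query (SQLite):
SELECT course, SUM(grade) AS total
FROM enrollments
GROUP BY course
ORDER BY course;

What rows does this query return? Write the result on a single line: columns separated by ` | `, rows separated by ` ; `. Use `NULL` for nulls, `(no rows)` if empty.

CS101 | 247 ; CS201 | 72 ; EC200 | 150 ; PH150 | 226

Partition enrollments by course; compute SUM(grade) within each group.
  CS101: ids {1, 2, 4, 7, 9, 11} → SUM(grade)=247
  CS201: ids {5, 10} → SUM(grade)=72
  EC200: ids {3, 8} → SUM(grade)=150
  PH150: ids {6, 12, 13} → SUM(grade)=226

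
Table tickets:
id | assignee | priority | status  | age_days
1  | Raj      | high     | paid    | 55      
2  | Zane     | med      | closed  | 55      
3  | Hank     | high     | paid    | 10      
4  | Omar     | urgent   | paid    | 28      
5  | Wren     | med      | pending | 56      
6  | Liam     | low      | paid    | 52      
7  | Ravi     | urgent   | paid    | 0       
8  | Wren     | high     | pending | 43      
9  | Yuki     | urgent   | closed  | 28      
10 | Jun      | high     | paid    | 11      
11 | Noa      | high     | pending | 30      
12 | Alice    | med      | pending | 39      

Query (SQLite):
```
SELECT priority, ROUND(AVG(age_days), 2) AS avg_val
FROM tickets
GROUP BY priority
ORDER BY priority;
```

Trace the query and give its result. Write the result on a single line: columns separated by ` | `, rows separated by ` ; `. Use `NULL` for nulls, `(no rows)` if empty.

Partition tickets by priority; compute ROUND(AVG(age_days), 2) within each group.
  high: ids {1, 3, 8, 10, 11} → ROUND(AVG(age_days), 2)=29.8
  low: ids {6} → ROUND(AVG(age_days), 2)=52
  med: ids {2, 5, 12} → ROUND(AVG(age_days), 2)=50
  urgent: ids {4, 7, 9} → ROUND(AVG(age_days), 2)=18.67

high | 29.8 ; low | 52 ; med | 50 ; urgent | 18.67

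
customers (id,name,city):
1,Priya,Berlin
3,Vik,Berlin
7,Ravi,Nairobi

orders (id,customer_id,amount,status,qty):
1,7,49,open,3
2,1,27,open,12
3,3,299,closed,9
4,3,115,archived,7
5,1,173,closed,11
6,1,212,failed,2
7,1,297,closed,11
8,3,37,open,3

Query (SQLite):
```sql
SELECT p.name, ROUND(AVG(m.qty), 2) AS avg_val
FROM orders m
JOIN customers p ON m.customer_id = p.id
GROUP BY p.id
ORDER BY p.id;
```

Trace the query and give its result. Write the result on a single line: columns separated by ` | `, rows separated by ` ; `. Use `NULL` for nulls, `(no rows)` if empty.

Join each orders row to its customers via customer_id.
Group joined rows by customers.id; compute ROUND(AVG(m.qty), 2) per group.
  1: ids {2, 5, 6, 7} → ROUND(AVG(m.qty), 2)=9
  3: ids {3, 4, 8} → ROUND(AVG(m.qty), 2)=6.33
  7: ids {1} → ROUND(AVG(m.qty), 2)=3

Priya | 9 ; Vik | 6.33 ; Ravi | 3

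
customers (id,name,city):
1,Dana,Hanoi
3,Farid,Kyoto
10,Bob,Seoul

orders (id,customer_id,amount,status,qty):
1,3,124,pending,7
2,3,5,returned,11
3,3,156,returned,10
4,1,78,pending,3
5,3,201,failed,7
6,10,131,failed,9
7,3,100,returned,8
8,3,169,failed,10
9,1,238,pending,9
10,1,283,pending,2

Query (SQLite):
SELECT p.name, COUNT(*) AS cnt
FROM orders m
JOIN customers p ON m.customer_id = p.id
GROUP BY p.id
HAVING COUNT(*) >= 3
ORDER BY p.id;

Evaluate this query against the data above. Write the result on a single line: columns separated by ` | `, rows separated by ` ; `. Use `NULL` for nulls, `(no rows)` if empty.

Join each orders row to its customers via customer_id.
Group joined rows by customers.id; compute COUNT(*) per group.
HAVING: keep groups with count ≥ 3.
  1: ids {4, 9, 10} → COUNT(*)=3
  3: ids {1, 2, 3, 5, 7, 8} → COUNT(*)=6
  10: ids {6} → COUNT(*)=1

Dana | 3 ; Farid | 6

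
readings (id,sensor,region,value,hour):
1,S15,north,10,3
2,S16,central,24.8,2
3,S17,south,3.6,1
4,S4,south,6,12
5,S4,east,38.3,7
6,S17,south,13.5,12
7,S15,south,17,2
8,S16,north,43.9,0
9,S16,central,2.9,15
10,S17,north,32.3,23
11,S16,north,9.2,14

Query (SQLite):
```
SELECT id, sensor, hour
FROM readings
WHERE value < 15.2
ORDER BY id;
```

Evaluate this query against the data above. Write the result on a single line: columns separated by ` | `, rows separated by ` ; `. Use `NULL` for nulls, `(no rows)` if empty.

1 | S15 | 3 ; 3 | S17 | 1 ; 4 | S4 | 12 ; 6 | S17 | 12 ; 9 | S16 | 15 ; 11 | S16 | 14

value < 15.2: ids {1, 3, 4, 6, 9, 11}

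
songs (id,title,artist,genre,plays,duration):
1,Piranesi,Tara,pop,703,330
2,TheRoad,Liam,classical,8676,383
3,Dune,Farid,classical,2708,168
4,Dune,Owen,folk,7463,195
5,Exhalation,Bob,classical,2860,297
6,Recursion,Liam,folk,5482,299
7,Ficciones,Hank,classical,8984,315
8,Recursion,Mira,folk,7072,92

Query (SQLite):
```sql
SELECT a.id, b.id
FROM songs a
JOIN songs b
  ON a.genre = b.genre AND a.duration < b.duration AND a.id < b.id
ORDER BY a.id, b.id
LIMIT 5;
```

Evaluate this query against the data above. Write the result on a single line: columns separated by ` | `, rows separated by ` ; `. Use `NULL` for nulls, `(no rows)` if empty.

3 | 5 ; 3 | 7 ; 4 | 6 ; 5 | 7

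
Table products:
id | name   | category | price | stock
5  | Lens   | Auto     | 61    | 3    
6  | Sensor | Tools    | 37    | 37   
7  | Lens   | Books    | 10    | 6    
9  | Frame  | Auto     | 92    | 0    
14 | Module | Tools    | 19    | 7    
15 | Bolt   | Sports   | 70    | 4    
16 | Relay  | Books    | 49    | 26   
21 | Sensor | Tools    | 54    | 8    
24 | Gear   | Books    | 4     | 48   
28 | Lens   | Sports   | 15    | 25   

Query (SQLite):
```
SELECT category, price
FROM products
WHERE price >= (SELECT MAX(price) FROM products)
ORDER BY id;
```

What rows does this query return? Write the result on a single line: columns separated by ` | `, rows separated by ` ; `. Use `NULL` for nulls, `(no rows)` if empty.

Auto | 92

Scalar subquery: MAX(price) over all products rows = 92.
Keep rows where price >= that value.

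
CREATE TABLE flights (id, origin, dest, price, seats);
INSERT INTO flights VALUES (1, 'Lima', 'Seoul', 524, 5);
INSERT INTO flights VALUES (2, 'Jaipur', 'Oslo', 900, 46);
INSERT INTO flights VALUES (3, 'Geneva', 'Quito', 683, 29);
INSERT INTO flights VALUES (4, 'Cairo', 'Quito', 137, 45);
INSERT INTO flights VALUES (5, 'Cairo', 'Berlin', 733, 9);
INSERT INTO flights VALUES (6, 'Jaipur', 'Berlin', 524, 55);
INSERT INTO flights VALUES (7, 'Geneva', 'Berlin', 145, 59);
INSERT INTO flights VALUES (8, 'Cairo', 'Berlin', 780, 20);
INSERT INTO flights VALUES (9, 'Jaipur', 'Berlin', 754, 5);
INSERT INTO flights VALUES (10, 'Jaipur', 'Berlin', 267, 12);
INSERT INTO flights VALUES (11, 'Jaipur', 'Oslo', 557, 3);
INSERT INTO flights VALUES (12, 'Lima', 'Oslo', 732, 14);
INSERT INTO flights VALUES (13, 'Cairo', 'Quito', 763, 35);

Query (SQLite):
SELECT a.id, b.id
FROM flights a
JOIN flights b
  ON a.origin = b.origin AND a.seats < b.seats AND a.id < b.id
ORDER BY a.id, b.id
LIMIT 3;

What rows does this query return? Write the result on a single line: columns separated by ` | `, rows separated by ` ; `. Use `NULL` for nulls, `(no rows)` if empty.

1 | 12 ; 2 | 6 ; 3 | 7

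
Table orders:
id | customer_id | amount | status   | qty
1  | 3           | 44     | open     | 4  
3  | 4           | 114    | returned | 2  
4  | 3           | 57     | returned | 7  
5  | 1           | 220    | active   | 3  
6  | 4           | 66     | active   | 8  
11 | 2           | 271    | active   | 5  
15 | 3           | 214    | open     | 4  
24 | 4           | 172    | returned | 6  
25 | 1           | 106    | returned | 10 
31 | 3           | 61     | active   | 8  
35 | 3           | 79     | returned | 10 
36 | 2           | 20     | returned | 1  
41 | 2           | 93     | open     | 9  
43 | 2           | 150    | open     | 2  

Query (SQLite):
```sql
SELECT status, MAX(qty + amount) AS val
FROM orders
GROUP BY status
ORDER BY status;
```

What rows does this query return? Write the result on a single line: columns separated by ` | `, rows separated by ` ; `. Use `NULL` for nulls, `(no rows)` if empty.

active | 276 ; open | 218 ; returned | 178

For each row compute qty + amount.
Group by status; take MAX of the expression per group.
  active: ids {5, 6, 11, 31} → MAX(qty + amount)=276
  open: ids {1, 15, 41, 43} → MAX(qty + amount)=218
  returned: ids {3, 4, 24, 25, 35, 36} → MAX(qty + amount)=178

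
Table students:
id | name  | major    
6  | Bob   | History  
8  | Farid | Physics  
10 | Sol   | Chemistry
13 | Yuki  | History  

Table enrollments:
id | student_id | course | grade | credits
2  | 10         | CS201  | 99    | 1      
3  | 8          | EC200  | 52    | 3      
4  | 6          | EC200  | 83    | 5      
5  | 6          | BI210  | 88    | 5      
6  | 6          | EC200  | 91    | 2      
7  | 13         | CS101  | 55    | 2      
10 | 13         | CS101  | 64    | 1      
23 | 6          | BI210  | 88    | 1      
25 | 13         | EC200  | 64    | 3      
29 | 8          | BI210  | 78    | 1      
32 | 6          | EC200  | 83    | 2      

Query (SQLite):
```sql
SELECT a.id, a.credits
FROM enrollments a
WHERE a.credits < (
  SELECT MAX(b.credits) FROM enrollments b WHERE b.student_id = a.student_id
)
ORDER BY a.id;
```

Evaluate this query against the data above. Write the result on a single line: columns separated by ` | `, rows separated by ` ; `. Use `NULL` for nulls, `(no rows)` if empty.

For each enrollments row a, compute MAX(credits) over rows sharing a.student_id.
Keep row a if a.credits < that per-group MAX.
  student_id=6: MAX(credits) = 5
  student_id=8: MAX(credits) = 3
  student_id=10: MAX(credits) = 1
  student_id=13: MAX(credits) = 3

6 | 2 ; 7 | 2 ; 10 | 1 ; 23 | 1 ; 29 | 1 ; 32 | 2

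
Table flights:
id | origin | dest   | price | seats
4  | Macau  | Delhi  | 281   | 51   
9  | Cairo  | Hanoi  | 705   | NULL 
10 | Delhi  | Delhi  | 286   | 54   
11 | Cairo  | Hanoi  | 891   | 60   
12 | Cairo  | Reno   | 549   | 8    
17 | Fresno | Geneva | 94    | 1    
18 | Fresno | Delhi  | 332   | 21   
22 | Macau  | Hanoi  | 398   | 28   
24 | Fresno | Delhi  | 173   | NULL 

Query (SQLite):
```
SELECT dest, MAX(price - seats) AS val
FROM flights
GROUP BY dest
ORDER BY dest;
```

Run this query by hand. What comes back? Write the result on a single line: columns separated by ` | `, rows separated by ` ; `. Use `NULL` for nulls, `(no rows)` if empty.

For each row compute price - seats.
Group by dest; take MAX of the expression per group.
  Delhi: ids {4, 10, 18, 24} → MAX(price - seats)=311
  Geneva: ids {17} → MAX(price - seats)=93
  Hanoi: ids {9, 11, 22} → MAX(price - seats)=831
  Reno: ids {12} → MAX(price - seats)=541

Delhi | 311 ; Geneva | 93 ; Hanoi | 831 ; Reno | 541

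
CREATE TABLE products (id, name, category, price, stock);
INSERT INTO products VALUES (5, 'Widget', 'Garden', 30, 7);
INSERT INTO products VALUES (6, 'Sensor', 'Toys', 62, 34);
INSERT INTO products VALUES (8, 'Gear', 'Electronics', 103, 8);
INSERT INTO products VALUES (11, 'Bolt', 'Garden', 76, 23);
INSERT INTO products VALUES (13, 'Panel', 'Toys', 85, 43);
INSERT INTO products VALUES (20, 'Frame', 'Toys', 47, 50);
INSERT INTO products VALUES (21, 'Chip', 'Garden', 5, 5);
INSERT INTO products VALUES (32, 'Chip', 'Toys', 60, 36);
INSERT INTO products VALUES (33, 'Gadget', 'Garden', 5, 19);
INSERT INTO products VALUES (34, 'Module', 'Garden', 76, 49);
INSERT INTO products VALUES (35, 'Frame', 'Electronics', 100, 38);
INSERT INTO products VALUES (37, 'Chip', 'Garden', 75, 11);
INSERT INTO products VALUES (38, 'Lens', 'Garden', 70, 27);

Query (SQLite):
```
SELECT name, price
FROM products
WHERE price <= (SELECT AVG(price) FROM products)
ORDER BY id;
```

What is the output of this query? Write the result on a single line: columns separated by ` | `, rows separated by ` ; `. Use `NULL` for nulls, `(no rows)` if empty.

Scalar subquery: AVG(price) over all products rows = 61.076923 (≈; comparison uses full precision).
Keep rows where price <= that value.

Widget | 30 ; Frame | 47 ; Chip | 5 ; Chip | 60 ; Gadget | 5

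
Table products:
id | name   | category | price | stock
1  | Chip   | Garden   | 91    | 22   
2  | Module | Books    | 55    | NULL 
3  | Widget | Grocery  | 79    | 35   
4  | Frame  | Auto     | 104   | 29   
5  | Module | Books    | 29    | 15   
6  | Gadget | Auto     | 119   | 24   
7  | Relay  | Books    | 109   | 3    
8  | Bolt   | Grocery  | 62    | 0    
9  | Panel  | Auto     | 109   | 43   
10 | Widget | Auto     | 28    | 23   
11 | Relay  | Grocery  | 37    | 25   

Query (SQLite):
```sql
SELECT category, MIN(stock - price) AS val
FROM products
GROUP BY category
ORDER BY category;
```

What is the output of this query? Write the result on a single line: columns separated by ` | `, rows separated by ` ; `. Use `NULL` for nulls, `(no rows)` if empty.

For each row compute stock - price.
Group by category; take MIN of the expression per group.
  Auto: ids {4, 6, 9, 10} → MIN(stock - price)=-95
  Books: ids {2, 5, 7} → MIN(stock - price)=-106
  Garden: ids {1} → MIN(stock - price)=-69
  Grocery: ids {3, 8, 11} → MIN(stock - price)=-62

Auto | -95 ; Books | -106 ; Garden | -69 ; Grocery | -62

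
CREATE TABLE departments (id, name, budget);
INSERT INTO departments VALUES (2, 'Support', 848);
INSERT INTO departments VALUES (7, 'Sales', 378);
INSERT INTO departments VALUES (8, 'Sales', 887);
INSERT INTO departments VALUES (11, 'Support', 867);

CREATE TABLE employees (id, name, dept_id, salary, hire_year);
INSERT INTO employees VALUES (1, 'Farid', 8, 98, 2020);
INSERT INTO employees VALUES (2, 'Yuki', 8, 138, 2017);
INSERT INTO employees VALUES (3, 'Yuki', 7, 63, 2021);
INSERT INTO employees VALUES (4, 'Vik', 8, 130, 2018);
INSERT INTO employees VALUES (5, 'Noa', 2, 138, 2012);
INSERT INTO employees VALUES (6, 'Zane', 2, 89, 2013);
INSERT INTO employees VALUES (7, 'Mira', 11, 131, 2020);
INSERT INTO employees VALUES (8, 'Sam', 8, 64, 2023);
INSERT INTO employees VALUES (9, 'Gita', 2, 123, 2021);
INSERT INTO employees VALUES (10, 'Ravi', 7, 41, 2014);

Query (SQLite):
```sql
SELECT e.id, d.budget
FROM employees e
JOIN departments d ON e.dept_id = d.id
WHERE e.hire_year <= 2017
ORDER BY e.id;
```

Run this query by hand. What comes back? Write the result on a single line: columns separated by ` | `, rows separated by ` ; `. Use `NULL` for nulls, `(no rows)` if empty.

2 | 887 ; 5 | 848 ; 6 | 848 ; 10 | 378

Each employees row matches the departments row where dept_id = departments.id.
Then keep rows with e.hire_year <= 2017.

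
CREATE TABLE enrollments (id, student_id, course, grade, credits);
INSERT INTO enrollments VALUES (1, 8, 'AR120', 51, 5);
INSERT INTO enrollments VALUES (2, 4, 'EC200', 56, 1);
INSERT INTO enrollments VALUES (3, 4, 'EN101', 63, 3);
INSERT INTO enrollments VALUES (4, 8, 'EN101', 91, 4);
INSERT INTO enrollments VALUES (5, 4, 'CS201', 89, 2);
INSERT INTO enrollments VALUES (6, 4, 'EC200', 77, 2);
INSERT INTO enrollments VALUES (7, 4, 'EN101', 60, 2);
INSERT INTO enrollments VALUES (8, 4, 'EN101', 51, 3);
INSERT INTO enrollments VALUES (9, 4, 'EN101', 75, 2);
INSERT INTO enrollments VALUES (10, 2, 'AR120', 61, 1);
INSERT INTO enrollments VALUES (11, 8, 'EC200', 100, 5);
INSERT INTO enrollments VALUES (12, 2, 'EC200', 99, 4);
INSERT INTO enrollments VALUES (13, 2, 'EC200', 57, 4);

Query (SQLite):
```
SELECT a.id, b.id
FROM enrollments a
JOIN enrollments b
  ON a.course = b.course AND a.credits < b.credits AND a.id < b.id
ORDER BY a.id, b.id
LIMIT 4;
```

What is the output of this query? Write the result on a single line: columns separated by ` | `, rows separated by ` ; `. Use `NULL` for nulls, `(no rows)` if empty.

Pairs (a,b) with same course, a.credits < b.credits, a.id < b.id.
course groups: AR120:{1,10} CS201:{5} EC200:{2,6,11,12,13} EN101:{3,4,7,8,9}
Ordered by (a.id, b.id); first 4.

2 | 6 ; 2 | 11 ; 2 | 12 ; 2 | 13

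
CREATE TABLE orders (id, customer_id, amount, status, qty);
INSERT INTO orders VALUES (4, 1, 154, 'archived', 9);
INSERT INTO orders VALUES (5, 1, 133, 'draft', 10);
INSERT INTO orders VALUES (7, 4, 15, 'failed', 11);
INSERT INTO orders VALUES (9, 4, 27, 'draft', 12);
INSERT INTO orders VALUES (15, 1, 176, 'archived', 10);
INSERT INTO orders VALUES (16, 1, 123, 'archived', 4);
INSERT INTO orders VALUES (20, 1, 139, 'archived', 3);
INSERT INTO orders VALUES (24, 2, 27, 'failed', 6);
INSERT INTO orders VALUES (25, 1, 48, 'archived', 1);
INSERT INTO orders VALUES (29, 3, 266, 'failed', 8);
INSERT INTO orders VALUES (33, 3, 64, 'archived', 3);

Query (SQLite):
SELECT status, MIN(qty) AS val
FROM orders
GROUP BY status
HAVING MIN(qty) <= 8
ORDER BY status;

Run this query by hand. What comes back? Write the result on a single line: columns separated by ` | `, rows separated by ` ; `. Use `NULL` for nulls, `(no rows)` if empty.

archived | 1 ; failed | 6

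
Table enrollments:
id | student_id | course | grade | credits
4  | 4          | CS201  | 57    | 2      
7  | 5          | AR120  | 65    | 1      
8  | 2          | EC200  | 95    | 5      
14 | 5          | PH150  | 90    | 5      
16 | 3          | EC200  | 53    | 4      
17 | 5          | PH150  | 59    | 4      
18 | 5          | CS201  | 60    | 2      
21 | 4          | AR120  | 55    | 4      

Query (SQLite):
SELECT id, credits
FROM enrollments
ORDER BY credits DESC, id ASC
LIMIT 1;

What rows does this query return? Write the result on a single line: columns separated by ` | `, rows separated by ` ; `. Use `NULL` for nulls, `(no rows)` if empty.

8 | 5

Sort by credits desc, tiebreak id asc: (5, id=8), (5, id=14), (4, id=16), (4, id=17) …. Take first 1.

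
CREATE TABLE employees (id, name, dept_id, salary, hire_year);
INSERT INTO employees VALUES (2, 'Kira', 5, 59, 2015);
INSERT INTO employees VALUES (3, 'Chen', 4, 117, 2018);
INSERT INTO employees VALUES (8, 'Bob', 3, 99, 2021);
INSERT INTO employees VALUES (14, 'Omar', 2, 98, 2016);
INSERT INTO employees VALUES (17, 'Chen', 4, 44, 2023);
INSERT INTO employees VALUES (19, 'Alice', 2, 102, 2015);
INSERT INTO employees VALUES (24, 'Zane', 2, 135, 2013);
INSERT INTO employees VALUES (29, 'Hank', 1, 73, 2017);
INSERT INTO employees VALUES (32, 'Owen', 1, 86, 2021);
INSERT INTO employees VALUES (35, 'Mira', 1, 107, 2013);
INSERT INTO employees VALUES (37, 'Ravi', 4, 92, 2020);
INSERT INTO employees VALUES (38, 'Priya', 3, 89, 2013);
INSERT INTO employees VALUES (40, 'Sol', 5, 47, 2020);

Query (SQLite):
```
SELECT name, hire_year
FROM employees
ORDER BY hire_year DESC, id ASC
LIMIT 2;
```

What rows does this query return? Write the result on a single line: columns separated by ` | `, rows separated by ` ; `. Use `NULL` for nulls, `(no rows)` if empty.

Chen | 2023 ; Bob | 2021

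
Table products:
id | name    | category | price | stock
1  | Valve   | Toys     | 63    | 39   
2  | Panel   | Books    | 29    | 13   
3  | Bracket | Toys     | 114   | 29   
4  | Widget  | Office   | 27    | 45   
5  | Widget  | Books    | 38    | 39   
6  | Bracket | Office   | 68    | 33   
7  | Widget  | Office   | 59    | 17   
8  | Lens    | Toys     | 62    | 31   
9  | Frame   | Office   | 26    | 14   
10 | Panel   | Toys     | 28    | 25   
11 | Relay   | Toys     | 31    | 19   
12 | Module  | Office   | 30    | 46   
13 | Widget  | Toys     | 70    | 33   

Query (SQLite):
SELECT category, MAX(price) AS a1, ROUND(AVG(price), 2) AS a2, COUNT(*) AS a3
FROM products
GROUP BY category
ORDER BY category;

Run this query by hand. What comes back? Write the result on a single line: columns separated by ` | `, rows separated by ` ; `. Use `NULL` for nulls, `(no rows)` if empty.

Books | 38 | 33.5 | 2 ; Office | 68 | 42 | 5 ; Toys | 114 | 61.33 | 6

Group products by category.
Per group compute: MAX(price), ROUND(AVG(price), 2), COUNT(*).
  Books: ids {2, 5} → MAX(price)=38, ROUND(AVG(price), 2)=33.5, COUNT(*)=2
  Office: ids {4, 6, 7, 9, 12} → MAX(price)=68, ROUND(AVG(price), 2)=42, COUNT(*)=5
  Toys: ids {1, 3, 8, 10, 11, 13} → MAX(price)=114, ROUND(AVG(price), 2)=61.33, COUNT(*)=6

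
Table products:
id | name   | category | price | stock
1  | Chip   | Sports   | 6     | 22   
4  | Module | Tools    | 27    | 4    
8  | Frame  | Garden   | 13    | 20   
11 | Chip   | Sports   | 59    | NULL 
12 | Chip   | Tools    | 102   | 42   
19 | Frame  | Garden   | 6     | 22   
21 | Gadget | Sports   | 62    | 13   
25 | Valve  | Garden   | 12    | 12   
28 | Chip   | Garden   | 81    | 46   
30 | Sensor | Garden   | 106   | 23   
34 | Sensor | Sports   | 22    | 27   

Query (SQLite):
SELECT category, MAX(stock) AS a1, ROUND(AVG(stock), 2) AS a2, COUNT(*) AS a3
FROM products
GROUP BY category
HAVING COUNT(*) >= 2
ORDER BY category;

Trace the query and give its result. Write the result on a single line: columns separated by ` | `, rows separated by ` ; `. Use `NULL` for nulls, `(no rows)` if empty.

Garden | 46 | 24.6 | 5 ; Sports | 27 | 20.67 | 4 ; Tools | 42 | 23 | 2

Group products by category.
Per group compute: MAX(stock), ROUND(AVG(stock), 2), COUNT(*).
HAVING: drop groups with fewer than 2 rows.
  Garden: ids {8, 19, 25, 28, 30} → MAX(stock)=46, ROUND(AVG(stock), 2)=24.6, COUNT(*)=5
  Sports: ids {1, 11, 21, 34} → MAX(stock)=27, ROUND(AVG(stock), 2)=20.67, COUNT(*)=4
  Tools: ids {4, 12} → MAX(stock)=42, ROUND(AVG(stock), 2)=23, COUNT(*)=2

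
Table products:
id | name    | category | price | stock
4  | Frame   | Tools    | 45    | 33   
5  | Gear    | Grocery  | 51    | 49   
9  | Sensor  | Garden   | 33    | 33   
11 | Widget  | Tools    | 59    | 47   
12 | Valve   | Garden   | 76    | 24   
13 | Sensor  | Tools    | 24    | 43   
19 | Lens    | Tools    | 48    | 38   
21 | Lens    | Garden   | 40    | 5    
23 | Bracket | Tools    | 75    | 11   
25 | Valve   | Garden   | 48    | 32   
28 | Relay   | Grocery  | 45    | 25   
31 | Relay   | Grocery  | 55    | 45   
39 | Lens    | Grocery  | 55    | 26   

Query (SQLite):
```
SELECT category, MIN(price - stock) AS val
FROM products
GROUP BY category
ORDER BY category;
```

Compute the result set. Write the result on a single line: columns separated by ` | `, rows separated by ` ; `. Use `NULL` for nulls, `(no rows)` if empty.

Garden | 0 ; Grocery | 2 ; Tools | -19

For each row compute price - stock.
Group by category; take MIN of the expression per group.
  Garden: ids {9, 12, 21, 25} → MIN(price - stock)=0
  Grocery: ids {5, 28, 31, 39} → MIN(price - stock)=2
  Tools: ids {4, 11, 13, 19, 23} → MIN(price - stock)=-19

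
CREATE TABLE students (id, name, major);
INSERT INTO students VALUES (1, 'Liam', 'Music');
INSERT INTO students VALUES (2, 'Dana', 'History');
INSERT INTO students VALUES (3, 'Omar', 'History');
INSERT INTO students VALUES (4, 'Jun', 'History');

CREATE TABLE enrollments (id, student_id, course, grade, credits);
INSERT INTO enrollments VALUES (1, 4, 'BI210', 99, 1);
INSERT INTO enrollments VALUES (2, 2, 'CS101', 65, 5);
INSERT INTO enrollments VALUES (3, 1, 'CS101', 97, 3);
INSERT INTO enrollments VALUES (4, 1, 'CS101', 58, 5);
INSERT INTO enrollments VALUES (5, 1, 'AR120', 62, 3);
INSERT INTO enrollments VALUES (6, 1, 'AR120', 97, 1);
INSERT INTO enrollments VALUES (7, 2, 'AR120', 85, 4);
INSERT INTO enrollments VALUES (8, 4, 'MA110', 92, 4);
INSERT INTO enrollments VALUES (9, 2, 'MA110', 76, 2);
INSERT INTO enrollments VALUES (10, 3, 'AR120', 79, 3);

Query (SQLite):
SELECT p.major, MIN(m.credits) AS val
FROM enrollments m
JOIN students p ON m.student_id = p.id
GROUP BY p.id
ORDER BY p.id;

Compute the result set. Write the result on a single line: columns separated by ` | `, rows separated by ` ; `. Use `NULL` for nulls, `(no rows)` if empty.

Join each enrollments row to its students via student_id.
Group joined rows by students.id; compute MIN(m.credits) per group.
  1: ids {3, 4, 5, 6} → MIN(m.credits)=1
  2: ids {2, 7, 9} → MIN(m.credits)=2
  3: ids {10} → MIN(m.credits)=3
  4: ids {1, 8} → MIN(m.credits)=1

Music | 1 ; History | 2 ; History | 3 ; History | 1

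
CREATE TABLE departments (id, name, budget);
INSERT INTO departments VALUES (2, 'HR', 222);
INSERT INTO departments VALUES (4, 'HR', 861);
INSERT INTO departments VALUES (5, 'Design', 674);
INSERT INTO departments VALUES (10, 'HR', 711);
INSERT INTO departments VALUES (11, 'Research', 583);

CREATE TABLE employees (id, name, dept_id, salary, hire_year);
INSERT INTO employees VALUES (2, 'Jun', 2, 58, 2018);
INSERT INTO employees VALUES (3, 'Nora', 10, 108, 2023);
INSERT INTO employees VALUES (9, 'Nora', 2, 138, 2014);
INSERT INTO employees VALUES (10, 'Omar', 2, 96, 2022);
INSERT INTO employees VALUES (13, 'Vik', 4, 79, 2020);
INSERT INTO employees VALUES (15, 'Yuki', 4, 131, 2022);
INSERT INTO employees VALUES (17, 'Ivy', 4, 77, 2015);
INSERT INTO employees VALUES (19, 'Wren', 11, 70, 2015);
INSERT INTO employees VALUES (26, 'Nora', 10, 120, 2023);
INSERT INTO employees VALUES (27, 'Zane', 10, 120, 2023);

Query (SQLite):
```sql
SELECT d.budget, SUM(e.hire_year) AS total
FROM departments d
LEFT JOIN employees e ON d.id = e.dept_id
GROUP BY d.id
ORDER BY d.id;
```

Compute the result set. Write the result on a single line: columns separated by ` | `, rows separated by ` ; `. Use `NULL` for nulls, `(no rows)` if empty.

222 | 6054 ; 861 | 6057 ; 674 | NULL ; 711 | 6069 ; 583 | 2015

LEFT JOIN keeps every departments row; unmatched ones get NULL for employees columns.
Group by departments.id and compute SUM(e.hire_year). SUM over an all-NULL group is NULL.
  2: ids {2, 9, 10} → SUM(e.hire_year)=6054
  4: ids {13, 15, 17} → SUM(e.hire_year)=6057
  5: ids {—} → SUM(e.hire_year)=NULL
  10: ids {3, 26, 27} → SUM(e.hire_year)=6069
  11: ids {19} → SUM(e.hire_year)=2015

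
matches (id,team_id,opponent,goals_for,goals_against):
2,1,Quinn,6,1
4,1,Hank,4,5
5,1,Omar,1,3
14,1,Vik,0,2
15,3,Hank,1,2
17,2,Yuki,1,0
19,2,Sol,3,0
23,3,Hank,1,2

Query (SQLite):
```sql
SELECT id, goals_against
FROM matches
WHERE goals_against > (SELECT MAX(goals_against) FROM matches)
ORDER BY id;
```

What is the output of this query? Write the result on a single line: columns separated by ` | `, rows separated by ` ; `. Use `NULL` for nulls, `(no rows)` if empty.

Scalar subquery: MAX(goals_against) over all matches rows = 5.
Keep rows where goals_against > that value.

(no rows)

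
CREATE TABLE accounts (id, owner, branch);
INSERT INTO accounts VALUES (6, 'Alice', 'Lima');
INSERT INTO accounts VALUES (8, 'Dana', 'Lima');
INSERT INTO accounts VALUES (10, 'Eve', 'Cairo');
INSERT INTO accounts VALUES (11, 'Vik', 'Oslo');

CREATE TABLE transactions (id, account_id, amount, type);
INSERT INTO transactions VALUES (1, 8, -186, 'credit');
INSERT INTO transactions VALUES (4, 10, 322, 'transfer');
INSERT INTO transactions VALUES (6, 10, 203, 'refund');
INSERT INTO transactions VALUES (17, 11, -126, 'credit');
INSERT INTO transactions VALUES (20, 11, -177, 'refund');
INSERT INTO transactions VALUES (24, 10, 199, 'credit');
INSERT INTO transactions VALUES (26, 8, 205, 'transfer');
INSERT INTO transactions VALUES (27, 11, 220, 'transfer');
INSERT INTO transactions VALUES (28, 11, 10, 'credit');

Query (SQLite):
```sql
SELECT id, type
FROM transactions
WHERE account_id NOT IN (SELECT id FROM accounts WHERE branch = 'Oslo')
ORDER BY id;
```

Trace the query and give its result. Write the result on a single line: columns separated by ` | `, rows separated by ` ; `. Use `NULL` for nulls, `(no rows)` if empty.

Inner query: accounts.id where branch = 'Oslo'.
Outer: keep transactions rows whose account_id is not in that set.
Inner query → {11}

1 | credit ; 4 | transfer ; 6 | refund ; 24 | credit ; 26 | transfer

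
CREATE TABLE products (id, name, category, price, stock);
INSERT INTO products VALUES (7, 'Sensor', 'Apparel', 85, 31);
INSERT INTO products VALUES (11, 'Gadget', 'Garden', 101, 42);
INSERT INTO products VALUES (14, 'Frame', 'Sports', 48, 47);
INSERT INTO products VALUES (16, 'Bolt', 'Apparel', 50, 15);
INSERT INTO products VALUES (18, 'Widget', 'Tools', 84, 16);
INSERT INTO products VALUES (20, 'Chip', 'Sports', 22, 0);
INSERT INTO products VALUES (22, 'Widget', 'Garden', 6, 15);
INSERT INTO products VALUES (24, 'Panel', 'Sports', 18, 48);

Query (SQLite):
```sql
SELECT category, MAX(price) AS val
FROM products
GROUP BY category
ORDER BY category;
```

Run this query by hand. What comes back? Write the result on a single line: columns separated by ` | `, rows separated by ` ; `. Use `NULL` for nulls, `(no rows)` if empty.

Partition products by category; compute MAX(price) within each group.
  Apparel: ids {7, 16} → MAX(price)=85
  Garden: ids {11, 22} → MAX(price)=101
  Sports: ids {14, 20, 24} → MAX(price)=48
  Tools: ids {18} → MAX(price)=84

Apparel | 85 ; Garden | 101 ; Sports | 48 ; Tools | 84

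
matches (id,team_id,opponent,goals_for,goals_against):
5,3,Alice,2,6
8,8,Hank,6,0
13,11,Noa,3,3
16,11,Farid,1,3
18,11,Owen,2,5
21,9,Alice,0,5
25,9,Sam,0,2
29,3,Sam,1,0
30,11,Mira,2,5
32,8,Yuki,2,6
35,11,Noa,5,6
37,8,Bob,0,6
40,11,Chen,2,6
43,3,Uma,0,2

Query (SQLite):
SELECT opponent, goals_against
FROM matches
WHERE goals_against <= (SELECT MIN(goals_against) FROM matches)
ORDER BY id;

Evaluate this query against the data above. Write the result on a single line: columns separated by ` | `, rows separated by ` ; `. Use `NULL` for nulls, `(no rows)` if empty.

Hank | 0 ; Sam | 0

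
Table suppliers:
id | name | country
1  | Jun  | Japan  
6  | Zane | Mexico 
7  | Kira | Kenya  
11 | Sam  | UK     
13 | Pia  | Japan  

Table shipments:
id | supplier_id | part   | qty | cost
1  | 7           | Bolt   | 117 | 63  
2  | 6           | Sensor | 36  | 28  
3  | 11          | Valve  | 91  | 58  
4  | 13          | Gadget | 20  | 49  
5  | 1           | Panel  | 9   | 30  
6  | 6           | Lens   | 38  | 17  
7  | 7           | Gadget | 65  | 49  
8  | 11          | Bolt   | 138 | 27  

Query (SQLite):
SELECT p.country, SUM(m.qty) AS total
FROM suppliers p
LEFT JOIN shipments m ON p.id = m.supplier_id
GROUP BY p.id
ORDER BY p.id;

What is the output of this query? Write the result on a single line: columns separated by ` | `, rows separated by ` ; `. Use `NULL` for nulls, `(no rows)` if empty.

Japan | 9 ; Mexico | 74 ; Kenya | 182 ; UK | 229 ; Japan | 20

LEFT JOIN keeps every suppliers row; unmatched ones get NULL for shipments columns.
Group by suppliers.id and compute SUM(m.qty). SUM over an all-NULL group is NULL.
  1: ids {5} → SUM(m.qty)=9
  6: ids {2, 6} → SUM(m.qty)=74
  7: ids {1, 7} → SUM(m.qty)=182
  11: ids {3, 8} → SUM(m.qty)=229
  13: ids {4} → SUM(m.qty)=20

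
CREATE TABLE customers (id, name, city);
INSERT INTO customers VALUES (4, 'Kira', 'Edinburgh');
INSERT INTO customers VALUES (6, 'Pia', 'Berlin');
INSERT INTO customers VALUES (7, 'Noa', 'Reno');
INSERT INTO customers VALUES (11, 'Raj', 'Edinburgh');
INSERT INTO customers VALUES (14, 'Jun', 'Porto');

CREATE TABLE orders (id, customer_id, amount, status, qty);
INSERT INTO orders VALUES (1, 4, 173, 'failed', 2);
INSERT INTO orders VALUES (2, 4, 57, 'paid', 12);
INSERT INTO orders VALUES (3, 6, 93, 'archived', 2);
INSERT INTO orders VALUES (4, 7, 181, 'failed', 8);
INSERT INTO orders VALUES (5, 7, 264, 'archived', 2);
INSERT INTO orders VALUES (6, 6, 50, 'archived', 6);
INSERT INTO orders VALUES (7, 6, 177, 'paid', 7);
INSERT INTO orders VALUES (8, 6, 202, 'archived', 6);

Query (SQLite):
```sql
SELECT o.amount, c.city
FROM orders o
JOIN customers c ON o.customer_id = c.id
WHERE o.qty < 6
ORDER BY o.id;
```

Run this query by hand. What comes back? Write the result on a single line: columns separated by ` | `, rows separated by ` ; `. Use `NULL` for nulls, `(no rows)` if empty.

173 | Edinburgh ; 93 | Berlin ; 264 | Reno

Each orders row matches the customers row where customer_id = customers.id.
Then keep rows with o.qty < 6.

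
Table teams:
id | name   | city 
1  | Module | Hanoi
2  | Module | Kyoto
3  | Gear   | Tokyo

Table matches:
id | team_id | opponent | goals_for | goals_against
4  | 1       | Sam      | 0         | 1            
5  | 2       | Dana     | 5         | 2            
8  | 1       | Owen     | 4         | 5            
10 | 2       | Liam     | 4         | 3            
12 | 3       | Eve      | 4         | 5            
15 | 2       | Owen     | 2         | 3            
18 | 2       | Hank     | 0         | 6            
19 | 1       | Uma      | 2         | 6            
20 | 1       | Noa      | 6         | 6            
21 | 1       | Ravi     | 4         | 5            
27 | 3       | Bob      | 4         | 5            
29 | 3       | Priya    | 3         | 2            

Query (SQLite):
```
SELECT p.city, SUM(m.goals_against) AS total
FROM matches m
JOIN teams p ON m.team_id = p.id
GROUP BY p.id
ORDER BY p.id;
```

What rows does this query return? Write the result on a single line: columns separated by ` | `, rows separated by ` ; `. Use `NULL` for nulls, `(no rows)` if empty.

Join each matches row to its teams via team_id.
Group joined rows by teams.id; compute SUM(m.goals_against) per group.
  1: ids {4, 8, 19, 20, 21} → SUM(m.goals_against)=23
  2: ids {5, 10, 15, 18} → SUM(m.goals_against)=14
  3: ids {12, 27, 29} → SUM(m.goals_against)=12

Hanoi | 23 ; Kyoto | 14 ; Tokyo | 12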